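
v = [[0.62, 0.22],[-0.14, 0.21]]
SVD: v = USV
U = [[-0.99, 0.11], [0.11, 0.99]]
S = [0.66, 0.24]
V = [[-0.96,-0.3], [-0.3,0.96]]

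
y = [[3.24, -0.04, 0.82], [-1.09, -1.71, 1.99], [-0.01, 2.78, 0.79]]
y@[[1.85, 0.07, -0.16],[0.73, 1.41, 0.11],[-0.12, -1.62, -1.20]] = [[5.87,  -1.16,  -1.51], [-3.50,  -5.71,  -2.40], [1.92,  2.64,  -0.64]]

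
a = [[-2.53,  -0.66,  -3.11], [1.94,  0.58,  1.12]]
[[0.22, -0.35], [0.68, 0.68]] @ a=[[-1.24, -0.35, -1.08], [-0.4, -0.05, -1.35]]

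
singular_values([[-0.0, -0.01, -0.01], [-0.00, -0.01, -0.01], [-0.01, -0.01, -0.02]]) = [0.03, 0.01, 0.0]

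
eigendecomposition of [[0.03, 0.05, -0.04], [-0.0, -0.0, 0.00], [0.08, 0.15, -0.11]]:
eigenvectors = [[0.81, 0.34, 0.70],[0.0, 0.0, 0.14],[0.58, 0.94, 0.70]]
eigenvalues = [0.0, -0.08, -0.0]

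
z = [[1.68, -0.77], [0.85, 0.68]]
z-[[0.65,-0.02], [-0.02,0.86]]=[[1.03, -0.75], [0.87, -0.18]]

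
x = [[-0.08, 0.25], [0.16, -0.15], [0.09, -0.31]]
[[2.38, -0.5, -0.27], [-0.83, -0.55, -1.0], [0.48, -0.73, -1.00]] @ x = [[-0.29, 0.75], [-0.11, 0.18], [-0.25, 0.54]]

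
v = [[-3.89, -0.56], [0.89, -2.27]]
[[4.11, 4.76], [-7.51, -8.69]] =v@ [[-1.45, -1.68], [2.74, 3.17]]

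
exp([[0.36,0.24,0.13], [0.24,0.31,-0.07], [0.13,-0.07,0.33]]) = [[1.49, 0.33, 0.17], [0.33, 1.41, -0.08], [0.17, -0.08, 1.41]]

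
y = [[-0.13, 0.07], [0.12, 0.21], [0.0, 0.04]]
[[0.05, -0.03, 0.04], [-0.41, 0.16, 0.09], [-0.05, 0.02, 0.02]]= y @ [[-1.11, 0.52, -0.03],[-1.34, 0.47, 0.45]]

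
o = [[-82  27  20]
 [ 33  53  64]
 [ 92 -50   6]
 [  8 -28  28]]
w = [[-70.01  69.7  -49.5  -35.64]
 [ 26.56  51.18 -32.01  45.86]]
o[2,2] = 6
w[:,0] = [-70.01, 26.56]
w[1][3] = 45.86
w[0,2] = -49.5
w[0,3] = -35.64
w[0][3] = -35.64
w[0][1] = 69.7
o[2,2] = 6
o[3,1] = -28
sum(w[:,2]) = -81.50999999999999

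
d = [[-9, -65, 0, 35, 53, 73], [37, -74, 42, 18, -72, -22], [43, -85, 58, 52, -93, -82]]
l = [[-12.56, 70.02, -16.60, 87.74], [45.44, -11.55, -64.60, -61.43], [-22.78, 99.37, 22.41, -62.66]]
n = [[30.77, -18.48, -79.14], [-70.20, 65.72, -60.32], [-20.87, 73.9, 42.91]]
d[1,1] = -74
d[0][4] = 53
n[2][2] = 42.91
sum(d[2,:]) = -107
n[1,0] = -70.2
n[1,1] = 65.72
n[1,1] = 65.72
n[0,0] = 30.77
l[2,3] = -62.66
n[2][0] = -20.87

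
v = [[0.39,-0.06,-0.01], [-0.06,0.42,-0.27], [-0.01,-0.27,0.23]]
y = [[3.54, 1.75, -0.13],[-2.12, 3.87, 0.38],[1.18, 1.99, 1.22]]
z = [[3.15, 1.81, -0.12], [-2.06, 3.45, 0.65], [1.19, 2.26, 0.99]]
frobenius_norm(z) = 6.11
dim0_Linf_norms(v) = [0.39, 0.42, 0.27]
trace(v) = 1.04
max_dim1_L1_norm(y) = 6.37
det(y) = 20.49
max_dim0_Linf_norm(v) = 0.42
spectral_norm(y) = 4.76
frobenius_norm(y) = 6.49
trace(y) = 8.63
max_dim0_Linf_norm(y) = 3.87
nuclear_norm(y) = 10.05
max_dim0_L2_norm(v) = 0.5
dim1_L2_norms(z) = [3.63, 4.07, 2.74]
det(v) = 0.01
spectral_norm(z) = 4.63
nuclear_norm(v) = 1.04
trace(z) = 7.59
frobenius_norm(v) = 0.73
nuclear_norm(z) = 9.23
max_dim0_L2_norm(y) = 4.69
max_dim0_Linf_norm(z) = 3.45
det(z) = 12.27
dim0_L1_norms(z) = [6.4, 7.52, 1.76]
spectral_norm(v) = 0.62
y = v + z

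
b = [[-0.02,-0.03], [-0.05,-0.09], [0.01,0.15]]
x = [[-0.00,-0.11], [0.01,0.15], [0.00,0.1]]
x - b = [[0.02, -0.08], [0.06, 0.24], [-0.01, -0.05]]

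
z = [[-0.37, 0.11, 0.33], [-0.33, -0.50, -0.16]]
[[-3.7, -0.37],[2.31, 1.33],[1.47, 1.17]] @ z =[[1.49, -0.22, -1.16], [-1.29, -0.41, 0.55], [-0.93, -0.42, 0.30]]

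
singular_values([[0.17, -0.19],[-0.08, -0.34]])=[0.39, 0.19]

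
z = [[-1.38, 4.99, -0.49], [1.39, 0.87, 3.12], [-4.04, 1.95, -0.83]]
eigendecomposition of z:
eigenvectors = [[0.59+0.00j, 0.66+0.00j, (0.66-0j)], [-0.45+0.00j, (0.44+0.31j), 0.44-0.31j], [(0.67+0j), (-0.32+0.42j), (-0.32-0.42j)]]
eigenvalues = [(-5.69+0j), (2.17+2.05j), (2.17-2.05j)]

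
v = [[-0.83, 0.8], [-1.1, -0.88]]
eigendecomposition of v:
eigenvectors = [[(-0.02-0.65j), -0.02+0.65j], [0.76+0.00j, 0.76-0.00j]]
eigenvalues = [(-0.86+0.94j), (-0.86-0.94j)]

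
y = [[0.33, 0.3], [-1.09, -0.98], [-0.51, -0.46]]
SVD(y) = [[-0.27, -0.88], [0.87, -0.39], [0.41, 0.26]] @ diag([1.679015778330487, 0.00245277746019164]) @ [[-0.74, -0.67], [0.67, -0.74]]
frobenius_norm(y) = 1.68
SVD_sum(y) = [[0.33, 0.30], [-1.09, -0.98], [-0.51, -0.46]] + [[-0.00, 0.00],[-0.00, 0.0],[0.0, -0.0]]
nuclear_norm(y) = 1.68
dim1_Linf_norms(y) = [0.33, 1.09, 0.51]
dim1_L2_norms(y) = [0.45, 1.47, 0.69]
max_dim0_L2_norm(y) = 1.25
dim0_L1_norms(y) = [1.93, 1.74]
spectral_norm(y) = 1.68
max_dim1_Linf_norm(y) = 1.09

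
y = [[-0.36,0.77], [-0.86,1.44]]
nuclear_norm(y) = 1.96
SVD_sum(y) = [[-0.42,0.74],  [-0.83,1.46]] + [[0.06,0.03], [-0.03,-0.02]]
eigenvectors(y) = [[-0.83, -0.51], [-0.56, -0.86]]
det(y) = 0.14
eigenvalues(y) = [0.16, 0.92]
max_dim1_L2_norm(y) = 1.68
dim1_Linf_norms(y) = [0.77, 1.44]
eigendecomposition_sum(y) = [[0.26, -0.16], [0.17, -0.1]] + [[-0.62, 0.93], [-1.03, 1.54]]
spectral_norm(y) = 1.88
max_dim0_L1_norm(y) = 2.21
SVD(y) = [[-0.45, -0.89], [-0.89, 0.45]] @ diag([1.8787873276355314, 0.07653873213046085]) @ [[0.49, -0.87], [-0.87, -0.49]]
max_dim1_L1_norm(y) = 2.3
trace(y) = 1.08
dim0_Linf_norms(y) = [0.86, 1.44]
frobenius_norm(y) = 1.88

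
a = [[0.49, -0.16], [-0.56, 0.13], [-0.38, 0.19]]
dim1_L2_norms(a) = [0.52, 0.57, 0.42]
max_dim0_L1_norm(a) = 1.43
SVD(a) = [[-0.59, -0.02], [0.65, -0.6], [0.48, 0.80]] @ diag([0.8776426166301652, 0.0802710251246185]) @ [[-0.95, 0.31],  [0.31, 0.95]]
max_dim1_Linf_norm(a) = 0.56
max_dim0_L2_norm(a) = 0.84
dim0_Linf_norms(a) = [0.56, 0.19]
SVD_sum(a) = [[0.49, -0.16], [-0.55, 0.18], [-0.40, 0.13]] + [[-0.00, -0.0], [-0.01, -0.05], [0.02, 0.06]]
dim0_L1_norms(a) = [1.43, 0.48]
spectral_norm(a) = 0.88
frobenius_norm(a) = 0.88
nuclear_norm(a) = 0.96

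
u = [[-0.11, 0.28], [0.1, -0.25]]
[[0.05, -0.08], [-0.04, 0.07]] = u @[[1.15, -0.32],[0.62, -0.41]]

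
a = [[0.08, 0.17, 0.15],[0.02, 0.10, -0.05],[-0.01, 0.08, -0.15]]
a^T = [[0.08,0.02,-0.01], [0.17,0.10,0.08], [0.15,-0.05,-0.15]]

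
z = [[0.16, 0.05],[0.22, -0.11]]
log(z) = [[-1.66+0.33j,(0.04-0.46j)],[(0.19-2.02j),(-1.89+2.81j)]]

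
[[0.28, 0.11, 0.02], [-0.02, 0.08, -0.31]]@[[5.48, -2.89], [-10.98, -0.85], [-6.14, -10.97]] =[[0.2, -1.12], [0.92, 3.39]]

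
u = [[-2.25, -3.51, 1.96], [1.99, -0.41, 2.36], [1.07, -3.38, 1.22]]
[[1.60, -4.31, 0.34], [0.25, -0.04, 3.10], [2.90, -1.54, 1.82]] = u @ [[0.35, 0.7, 0.62], [-0.87, 0.49, -0.06], [-0.34, -0.52, 0.78]]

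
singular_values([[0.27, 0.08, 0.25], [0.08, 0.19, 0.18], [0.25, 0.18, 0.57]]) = [0.78, 0.14, 0.11]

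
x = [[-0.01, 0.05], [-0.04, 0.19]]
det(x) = 0.000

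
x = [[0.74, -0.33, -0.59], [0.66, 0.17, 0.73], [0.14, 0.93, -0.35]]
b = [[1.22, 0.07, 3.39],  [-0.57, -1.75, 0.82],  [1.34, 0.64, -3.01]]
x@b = [[0.3, 0.25, 4.01], [1.69, 0.22, 0.18], [-0.83, -1.84, 2.29]]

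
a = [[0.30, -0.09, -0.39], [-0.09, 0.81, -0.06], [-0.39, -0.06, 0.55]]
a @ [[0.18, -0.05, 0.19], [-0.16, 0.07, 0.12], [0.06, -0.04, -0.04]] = [[0.05, -0.01, 0.06],  [-0.15, 0.06, 0.08],  [-0.03, -0.01, -0.1]]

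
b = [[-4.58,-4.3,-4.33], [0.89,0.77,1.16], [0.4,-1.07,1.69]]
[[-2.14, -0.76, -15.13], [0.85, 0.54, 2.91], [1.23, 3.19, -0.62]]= b @ [[-1.57, 0.45, 1.65], [0.65, -1.28, 1.54], [1.51, 0.97, 0.22]]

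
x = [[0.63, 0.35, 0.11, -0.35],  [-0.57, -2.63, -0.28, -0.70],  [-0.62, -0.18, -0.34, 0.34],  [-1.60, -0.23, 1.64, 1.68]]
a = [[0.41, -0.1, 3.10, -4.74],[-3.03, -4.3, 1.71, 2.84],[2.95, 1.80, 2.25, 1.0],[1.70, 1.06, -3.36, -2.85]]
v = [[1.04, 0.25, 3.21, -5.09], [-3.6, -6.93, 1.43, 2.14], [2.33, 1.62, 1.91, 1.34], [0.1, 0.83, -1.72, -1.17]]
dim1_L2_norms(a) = [5.68, 6.22, 4.24, 4.84]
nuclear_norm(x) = 6.56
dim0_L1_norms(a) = [8.09, 7.26, 10.42, 11.43]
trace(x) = -0.66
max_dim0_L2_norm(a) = 6.3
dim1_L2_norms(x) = [0.81, 2.79, 0.8, 2.85]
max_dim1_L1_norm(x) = 5.15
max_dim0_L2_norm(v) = 7.17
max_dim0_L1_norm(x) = 3.42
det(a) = -235.67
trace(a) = -4.49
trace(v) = -5.15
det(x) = -0.03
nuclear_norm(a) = 19.00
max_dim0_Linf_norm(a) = 4.74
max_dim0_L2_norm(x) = 2.67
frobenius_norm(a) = 10.60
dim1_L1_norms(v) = [9.59, 14.1, 7.2, 3.82]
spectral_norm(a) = 7.76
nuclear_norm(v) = 18.61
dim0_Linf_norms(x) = [1.6, 2.63, 1.64, 1.68]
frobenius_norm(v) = 11.11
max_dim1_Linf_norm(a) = 4.74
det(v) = -76.27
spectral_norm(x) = 2.94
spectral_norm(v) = 8.73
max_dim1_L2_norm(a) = 6.22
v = x + a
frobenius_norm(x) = 4.15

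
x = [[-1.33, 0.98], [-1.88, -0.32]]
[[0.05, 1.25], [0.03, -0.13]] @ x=[[-2.42, -0.35], [0.20, 0.07]]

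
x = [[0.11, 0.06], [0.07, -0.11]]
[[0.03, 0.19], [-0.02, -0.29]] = x @ [[0.13, 0.23], [0.24, 2.82]]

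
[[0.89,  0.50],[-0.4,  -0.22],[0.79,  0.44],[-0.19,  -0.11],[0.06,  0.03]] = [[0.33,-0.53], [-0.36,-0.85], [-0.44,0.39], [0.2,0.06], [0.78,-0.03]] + [[0.56, 1.03], [-0.04, 0.63], [1.23, 0.05], [-0.39, -0.17], [-0.72, 0.06]]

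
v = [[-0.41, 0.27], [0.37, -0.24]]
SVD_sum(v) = [[-0.41, 0.27], [0.37, -0.24]] + [[0.00, 0.0], [0.00, 0.00]]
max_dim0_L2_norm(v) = 0.55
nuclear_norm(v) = 0.66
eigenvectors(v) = [[-0.74, -0.55], [0.67, -0.84]]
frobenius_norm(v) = 0.66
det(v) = -0.00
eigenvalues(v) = [-0.65, 0.0]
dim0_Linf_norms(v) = [0.41, 0.27]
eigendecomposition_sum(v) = [[-0.41,  0.27], [0.37,  -0.24]] + [[0.0, 0.0],[0.0, 0.0]]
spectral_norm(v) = 0.66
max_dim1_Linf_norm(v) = 0.41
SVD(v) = [[-0.74, 0.67], [0.67, 0.74]] @ diag([0.6599203235720137, 0.0022730016737184723]) @ [[0.84, -0.55], [0.55, 0.84]]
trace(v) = -0.65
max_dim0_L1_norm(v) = 0.78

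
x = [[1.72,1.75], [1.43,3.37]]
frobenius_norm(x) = 4.41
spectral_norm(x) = 4.34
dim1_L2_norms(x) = [2.45, 3.66]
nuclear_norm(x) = 5.10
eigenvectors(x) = [[-0.88,-0.56], [0.48,-0.83]]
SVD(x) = [[-0.55, -0.84], [-0.84, 0.55]] @ diag([4.341315943261362, 0.758733076110903]) @ [[-0.49, -0.87], [-0.87, 0.49]]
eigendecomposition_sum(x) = [[0.56, -0.37], [-0.3, 0.2]] + [[1.16, 2.12], [1.73, 3.17]]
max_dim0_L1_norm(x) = 5.12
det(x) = 3.29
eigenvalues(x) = [0.76, 4.33]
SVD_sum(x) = [[1.17,2.06], [1.79,3.17]] + [[0.55, -0.31], [-0.36, 0.20]]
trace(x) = 5.09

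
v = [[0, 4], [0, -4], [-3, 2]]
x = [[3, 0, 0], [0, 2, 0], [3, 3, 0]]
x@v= [[0, 12], [0, -8], [0, 0]]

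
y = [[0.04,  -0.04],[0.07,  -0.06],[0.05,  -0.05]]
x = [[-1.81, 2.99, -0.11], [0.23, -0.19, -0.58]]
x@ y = [[0.13, -0.10], [-0.03, 0.03]]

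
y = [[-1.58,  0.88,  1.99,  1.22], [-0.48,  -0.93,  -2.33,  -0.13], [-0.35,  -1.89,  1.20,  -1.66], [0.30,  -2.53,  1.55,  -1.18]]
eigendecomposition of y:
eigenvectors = [[(-0.89+0j), (-0.89-0j), (0.35+0.05j), (0.35-0.05j)], [(0.07-0.25j), 0.07+0.25j, -0.45-0.13j, -0.45+0.13j], [(0.12-0.16j), 0.12+0.16j, 0.21+0.33j, (0.21-0.33j)], [(0.3-0.12j), (0.3+0.12j), (0.7+0j), 0.70-0.00j]]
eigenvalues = [(-2.33+0.78j), (-2.33-0.78j), (1.08+1.21j), (1.08-1.21j)]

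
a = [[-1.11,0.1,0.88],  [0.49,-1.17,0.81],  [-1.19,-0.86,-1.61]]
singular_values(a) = [2.25, 1.42, 1.41]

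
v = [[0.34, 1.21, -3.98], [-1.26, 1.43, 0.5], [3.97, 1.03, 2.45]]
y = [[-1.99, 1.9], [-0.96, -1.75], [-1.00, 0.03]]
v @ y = [[2.14, -1.59], [0.63, -4.88], [-11.34, 5.81]]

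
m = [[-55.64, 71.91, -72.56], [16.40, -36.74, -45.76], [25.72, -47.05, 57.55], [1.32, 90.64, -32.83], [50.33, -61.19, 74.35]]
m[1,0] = 16.4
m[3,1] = 90.64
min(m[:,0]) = -55.64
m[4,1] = -61.19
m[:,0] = [-55.64, 16.4, 25.72, 1.32, 50.33]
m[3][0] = 1.32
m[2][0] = 25.72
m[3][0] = 1.32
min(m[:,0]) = -55.64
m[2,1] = -47.05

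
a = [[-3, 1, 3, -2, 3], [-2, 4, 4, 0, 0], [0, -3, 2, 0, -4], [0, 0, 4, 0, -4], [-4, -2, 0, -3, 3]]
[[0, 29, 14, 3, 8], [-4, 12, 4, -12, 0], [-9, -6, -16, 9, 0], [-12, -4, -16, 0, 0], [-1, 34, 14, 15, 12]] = a@[[0, -4, -2, 0, 0], [-1, 0, 0, -3, 0], [0, 1, 0, 0, 0], [4, -4, 2, -3, -4], [3, 2, 4, 0, 0]]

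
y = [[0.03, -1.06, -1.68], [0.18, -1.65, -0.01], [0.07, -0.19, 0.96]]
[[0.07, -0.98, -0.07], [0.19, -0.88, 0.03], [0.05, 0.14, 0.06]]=y @ [[0.21, -0.03, -0.28], [-0.09, 0.53, -0.05], [0.02, 0.25, 0.07]]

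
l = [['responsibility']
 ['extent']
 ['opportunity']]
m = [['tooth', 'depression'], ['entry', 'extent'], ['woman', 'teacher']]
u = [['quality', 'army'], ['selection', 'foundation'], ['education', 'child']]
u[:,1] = ['army', 'foundation', 'child']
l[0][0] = 'responsibility'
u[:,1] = ['army', 'foundation', 'child']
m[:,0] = ['tooth', 'entry', 'woman']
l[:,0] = ['responsibility', 'extent', 'opportunity']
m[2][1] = 'teacher'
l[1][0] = 'extent'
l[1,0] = 'extent'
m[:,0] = ['tooth', 'entry', 'woman']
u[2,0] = 'education'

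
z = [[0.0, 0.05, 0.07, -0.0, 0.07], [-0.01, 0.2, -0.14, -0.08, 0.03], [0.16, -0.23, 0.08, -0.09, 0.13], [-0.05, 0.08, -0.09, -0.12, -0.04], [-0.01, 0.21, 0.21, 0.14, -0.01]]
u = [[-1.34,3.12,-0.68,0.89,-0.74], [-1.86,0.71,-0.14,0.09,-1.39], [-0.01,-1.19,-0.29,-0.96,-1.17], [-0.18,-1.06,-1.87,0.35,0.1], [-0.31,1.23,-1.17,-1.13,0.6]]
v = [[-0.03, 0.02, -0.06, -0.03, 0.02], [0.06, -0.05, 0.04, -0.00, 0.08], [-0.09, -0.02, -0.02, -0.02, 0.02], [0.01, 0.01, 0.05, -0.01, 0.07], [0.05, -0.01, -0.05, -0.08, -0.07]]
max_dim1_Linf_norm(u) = 3.12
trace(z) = 0.15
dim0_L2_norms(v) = [0.12, 0.06, 0.1, 0.09, 0.13]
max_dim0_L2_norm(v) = 0.13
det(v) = 0.00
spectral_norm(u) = 4.28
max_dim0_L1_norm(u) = 7.31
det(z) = -0.00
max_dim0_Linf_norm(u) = 3.12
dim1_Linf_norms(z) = [0.07, 0.2, 0.23, 0.12, 0.21]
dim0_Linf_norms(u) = [1.86, 3.12, 1.87, 1.13, 1.39]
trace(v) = -0.18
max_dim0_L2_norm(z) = 0.38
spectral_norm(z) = 0.42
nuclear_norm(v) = 0.47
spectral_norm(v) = 0.16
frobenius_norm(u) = 5.70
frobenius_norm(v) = 0.23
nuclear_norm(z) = 1.06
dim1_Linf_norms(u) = [3.12, 1.86, 1.19, 1.87, 1.23]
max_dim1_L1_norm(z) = 0.69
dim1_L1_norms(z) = [0.19, 0.46, 0.69, 0.38, 0.58]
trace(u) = 0.03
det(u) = -25.30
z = v @ u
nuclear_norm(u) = 11.26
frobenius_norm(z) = 0.57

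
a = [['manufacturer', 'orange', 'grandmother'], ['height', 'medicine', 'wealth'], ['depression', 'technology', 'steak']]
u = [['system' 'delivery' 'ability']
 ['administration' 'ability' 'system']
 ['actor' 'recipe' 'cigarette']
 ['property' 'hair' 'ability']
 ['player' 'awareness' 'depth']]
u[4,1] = 'awareness'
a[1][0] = 'height'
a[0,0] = 'manufacturer'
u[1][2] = 'system'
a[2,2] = 'steak'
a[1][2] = 'wealth'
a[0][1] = 'orange'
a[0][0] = 'manufacturer'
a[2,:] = ['depression', 'technology', 'steak']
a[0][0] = 'manufacturer'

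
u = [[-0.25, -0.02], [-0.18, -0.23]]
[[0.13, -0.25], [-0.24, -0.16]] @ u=[[0.01, 0.05], [0.09, 0.04]]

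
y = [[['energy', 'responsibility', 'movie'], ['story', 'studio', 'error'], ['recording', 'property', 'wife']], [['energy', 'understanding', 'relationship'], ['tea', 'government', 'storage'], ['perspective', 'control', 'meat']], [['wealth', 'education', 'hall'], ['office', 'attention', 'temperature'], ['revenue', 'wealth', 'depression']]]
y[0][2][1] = 'property'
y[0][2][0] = 'recording'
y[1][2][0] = 'perspective'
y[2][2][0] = 'revenue'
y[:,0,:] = [['energy', 'responsibility', 'movie'], ['energy', 'understanding', 'relationship'], ['wealth', 'education', 'hall']]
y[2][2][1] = 'wealth'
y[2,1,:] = ['office', 'attention', 'temperature']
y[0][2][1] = 'property'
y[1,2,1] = 'control'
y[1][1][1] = 'government'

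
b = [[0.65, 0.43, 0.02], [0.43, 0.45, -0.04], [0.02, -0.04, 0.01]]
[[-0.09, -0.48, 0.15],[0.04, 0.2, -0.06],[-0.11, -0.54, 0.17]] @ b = [[-0.26, -0.26, 0.02], [0.11, 0.11, -0.01], [-0.30, -0.30, 0.02]]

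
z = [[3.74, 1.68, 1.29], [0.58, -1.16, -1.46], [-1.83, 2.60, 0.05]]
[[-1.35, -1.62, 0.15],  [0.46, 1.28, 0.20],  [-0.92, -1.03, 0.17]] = z @[[-0.15, -0.05, 0.06], [-0.46, -0.42, 0.11], [-0.01, -0.56, -0.2]]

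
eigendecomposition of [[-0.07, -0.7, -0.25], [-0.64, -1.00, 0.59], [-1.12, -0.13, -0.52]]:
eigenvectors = [[-0.66+0.00j, 0.37-0.20j, 0.37+0.20j],[0.47+0.00j, (0.17-0.52j), (0.17+0.52j)],[0.58+0.00j, 0.72+0.00j, 0.72-0.00j]]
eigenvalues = [(0.64+0j), (-1.12+0.41j), (-1.12-0.41j)]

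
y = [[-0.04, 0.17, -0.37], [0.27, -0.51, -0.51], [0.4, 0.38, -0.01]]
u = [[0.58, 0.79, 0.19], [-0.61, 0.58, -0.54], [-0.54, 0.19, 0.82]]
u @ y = [[0.27,-0.23,-0.62], [-0.04,-0.60,-0.06], [0.4,0.12,0.09]]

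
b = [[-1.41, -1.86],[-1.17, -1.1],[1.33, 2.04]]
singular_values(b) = [3.72, 0.32]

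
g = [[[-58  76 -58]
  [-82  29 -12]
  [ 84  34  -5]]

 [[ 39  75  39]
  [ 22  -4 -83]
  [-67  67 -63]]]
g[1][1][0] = 22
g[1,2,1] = 67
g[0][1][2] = -12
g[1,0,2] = 39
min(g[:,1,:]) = -83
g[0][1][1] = 29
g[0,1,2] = -12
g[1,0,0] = 39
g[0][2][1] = 34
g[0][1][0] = -82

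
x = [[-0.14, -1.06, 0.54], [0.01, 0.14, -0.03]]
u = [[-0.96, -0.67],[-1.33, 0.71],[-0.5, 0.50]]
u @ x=[[0.13, 0.92, -0.5],[0.19, 1.51, -0.74],[0.08, 0.6, -0.29]]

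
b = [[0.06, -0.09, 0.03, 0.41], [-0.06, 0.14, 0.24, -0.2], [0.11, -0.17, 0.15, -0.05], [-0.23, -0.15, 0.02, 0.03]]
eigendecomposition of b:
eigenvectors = [[-0.59+0.00j,(-0.59-0j),(-0.35+0.33j),(-0.35-0.33j)], [(0.11-0.46j),(0.11+0.46j),0.62+0.00j,(0.62-0j)], [0.41+0.05j,0.41-0.05j,-0.02+0.58j,(-0.02-0.58j)], [0.13-0.50j,(0.13+0.5j),-0.19-0.10j,-0.19+0.10j]]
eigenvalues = [(-0.04+0.27j), (-0.04-0.27j), (0.23+0.23j), (0.23-0.23j)]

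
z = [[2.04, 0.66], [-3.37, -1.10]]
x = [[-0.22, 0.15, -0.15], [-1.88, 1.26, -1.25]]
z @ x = [[-1.69, 1.14, -1.13], [2.81, -1.89, 1.88]]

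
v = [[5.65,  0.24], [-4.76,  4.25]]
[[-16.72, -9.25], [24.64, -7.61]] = v @ [[-3.06, -1.49], [2.37, -3.46]]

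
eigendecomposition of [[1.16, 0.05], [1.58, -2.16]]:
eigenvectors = [[0.90, -0.01],[0.43, 1.0]]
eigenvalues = [1.18, -2.18]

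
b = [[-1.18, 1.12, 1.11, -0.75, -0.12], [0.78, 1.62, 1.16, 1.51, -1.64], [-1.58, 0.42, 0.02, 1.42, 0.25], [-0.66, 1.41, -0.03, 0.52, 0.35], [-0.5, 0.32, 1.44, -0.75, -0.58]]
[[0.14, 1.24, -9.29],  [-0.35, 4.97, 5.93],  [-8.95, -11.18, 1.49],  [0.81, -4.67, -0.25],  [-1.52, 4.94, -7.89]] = b @ [[2.64, 3.06, 2.29], [3.6, 0.61, -0.30], [-3.64, 0.65, -3.10], [-4.14, -3.93, 3.97], [-1.36, -4.13, -1.36]]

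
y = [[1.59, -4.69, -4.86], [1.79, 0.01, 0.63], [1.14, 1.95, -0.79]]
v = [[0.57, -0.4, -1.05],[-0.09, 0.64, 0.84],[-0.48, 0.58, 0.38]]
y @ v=[[3.66, -6.46, -7.46], [0.72, -0.34, -1.63], [0.85, 0.33, 0.14]]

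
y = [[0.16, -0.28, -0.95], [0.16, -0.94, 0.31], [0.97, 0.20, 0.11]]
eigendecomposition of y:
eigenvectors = [[(-0.71+0j), -0.71-0.00j, -0.05+0.00j], [(0.04+0.16j), 0.04-0.16j, -0.97+0.00j], [-0.01+0.69j, -0.01-0.69j, (0.22+0j)]]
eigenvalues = [(0.17+0.99j), (0.17-0.99j), (-1+0j)]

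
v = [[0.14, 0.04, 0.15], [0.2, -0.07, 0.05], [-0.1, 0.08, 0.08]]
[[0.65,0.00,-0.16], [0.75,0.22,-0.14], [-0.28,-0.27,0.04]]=v @[[3.71, 1.81, -0.88], [0.39, 0.75, -0.52], [0.74, -1.88, -0.09]]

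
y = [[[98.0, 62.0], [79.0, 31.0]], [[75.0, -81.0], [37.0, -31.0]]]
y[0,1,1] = 31.0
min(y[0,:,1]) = 31.0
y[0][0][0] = 98.0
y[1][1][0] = 37.0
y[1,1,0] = 37.0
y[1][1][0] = 37.0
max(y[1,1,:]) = 37.0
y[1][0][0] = 75.0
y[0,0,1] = 62.0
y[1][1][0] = 37.0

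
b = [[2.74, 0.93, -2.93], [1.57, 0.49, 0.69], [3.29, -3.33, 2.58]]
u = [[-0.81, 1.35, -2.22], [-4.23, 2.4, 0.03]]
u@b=[[-7.4,  7.30,  -2.42], [-7.72,  -2.86,  14.13]]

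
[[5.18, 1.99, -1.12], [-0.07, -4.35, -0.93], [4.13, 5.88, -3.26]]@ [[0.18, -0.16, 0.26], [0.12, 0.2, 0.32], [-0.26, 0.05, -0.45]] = [[1.46,-0.49,2.49], [-0.29,-0.91,-0.99], [2.3,0.35,4.42]]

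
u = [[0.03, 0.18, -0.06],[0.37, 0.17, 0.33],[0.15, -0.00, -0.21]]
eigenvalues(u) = [(0.39+0j), (-0.2+0.14j), (-0.2-0.14j)]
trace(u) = -0.01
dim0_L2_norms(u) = [0.4, 0.25, 0.4]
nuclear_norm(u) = 0.96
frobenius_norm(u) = 0.61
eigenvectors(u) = [[(-0.43+0j), (0.48+0.17j), (0.48-0.17j)], [(-0.9+0j), -0.68+0.00j, -0.68-0.00j], [(-0.11+0j), (0.22-0.49j), (0.22+0.49j)]]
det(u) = 0.02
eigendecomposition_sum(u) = [[(0.14+0j),(0.11-0j),0.05+0.00j], [0.29+0.00j,(0.24-0j),(0.1+0j)], [0.03+0.00j,(0.03-0j),(0.01+0j)]] + [[(-0.05+0.06j), (0.03-0.02j), (-0.05-0.1j)], [(0.04-0.1j), (-0.03+0.03j), 0.11+0.10j], [0.06+0.06j, -0.01-0.04j, -0.11+0.05j]] + [[-0.05-0.06j,(0.03+0.02j),(-0.05+0.1j)],[0.04+0.10j,-0.03-0.03j,0.11-0.10j],[(0.06-0.06j),(-0.01+0.04j),-0.11-0.05j]]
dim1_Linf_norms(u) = [0.18, 0.37, 0.21]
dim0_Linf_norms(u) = [0.37, 0.18, 0.33]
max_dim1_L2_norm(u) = 0.52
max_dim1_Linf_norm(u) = 0.37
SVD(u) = [[-0.09, 0.42, -0.9], [-0.99, 0.02, 0.10], [0.06, 0.91, 0.42]] @ diag([0.5266965790238678, 0.2726573022140277, 0.1626305911995737]) @ [[-0.69, -0.35, -0.64], [0.57, 0.29, -0.77], [0.45, -0.89, -0.0]]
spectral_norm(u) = 0.53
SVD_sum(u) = [[0.03, 0.02, 0.03], [0.36, 0.18, 0.33], [-0.02, -0.01, -0.02]] + [[0.07, 0.03, -0.09], [0.0, 0.00, -0.00], [0.14, 0.07, -0.19]] + [[-0.07, 0.13, 0.0], [0.01, -0.01, -0.0], [0.03, -0.06, -0.00]]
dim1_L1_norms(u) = [0.27, 0.87, 0.36]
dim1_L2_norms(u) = [0.19, 0.52, 0.26]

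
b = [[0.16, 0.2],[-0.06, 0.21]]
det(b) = 0.05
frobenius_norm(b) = 0.34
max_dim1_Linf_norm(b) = 0.21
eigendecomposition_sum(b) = [[(0.08+0.08j),(0.1-0.17j)], [-0.03+0.05j,0.10+0.03j]] + [[0.08-0.08j, (0.1+0.17j)], [-0.03-0.05j, 0.10-0.03j]]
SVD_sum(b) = [[0.07, 0.23], [0.06, 0.17]] + [[0.09, -0.03],[-0.12, 0.04]]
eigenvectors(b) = [[(0.88+0j),0.88-0.00j], [0.11+0.47j,(0.11-0.47j)]]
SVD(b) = [[0.80, 0.61], [0.61, -0.8]] @ diag([0.3004387248284928, 0.1517780373553077]) @ [[0.3, 0.95], [0.95, -0.30]]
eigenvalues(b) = [(0.18+0.11j), (0.18-0.11j)]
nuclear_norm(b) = 0.45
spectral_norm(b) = 0.30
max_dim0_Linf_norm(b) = 0.21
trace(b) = 0.37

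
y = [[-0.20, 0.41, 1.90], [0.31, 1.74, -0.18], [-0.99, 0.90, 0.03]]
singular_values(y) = [2.11, 1.82, 1.0]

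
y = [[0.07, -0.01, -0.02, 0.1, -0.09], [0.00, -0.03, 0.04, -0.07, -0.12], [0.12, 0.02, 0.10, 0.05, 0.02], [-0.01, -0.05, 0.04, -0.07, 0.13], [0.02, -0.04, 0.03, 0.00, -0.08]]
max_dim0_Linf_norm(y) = 0.13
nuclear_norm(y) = 0.62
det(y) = 0.00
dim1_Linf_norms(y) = [0.1, 0.12, 0.12, 0.13, 0.08]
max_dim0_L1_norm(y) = 0.44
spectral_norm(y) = 0.23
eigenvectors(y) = [[0.50-0.08j, 0.50+0.08j, 0.02+0.00j, -0.47+0.23j, (-0.47-0.23j)],[0.27-0.33j, (0.27+0.33j), (0.01+0j), 0.13+0.18j, (0.13-0.18j)],[(-0.22+0.08j), (-0.22-0.08j), (-0.94+0j), 0.75+0.00j, 0.75-0.00j],[-0.56+0.00j, -0.56-0.00j, -0.30+0.00j, (0.26-0.19j), (0.26+0.19j)],[0.38-0.23j, 0.38+0.23j, (-0.14+0j), (0.06-0.03j), (0.06+0.03j)]]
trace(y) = -0.01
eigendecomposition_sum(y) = [[(0.01-0.02j),  0.01-0.06j,  -0.00+0.03j,  (0.03-0.08j),  (-0.05-0.01j)], [(-0.01-0.02j),  -0.03-0.04j,  (0.01+0.02j),  (-0.03-0.07j),  -0.04+0.02j], [-0.00+0.01j,  0.00+0.03j,  (-0-0.01j),  -0.00+0.04j,  (0.02+0j)], [-0.01+0.02j,  -0.02+0.07j,  0.01-0.03j,  -0.04+0.08j,  (0.05+0.02j)], [0.00-0.02j,  -0.02-0.05j,  0.01+0.02j,  -0.01-0.08j,  (-0.04+0.01j)]] + [[0.01+0.02j, (0.01+0.06j), -0.00-0.03j, 0.03+0.08j, -0.05+0.01j], [(-0.01+0.02j), (-0.03+0.04j), 0.01-0.02j, (-0.03+0.07j), -0.04-0.02j], [(-0-0.01j), -0.03j, -0.00+0.01j, (-0-0.04j), (0.02-0j)], [(-0.01-0.02j), -0.02-0.07j, 0.01+0.03j, (-0.04-0.08j), 0.05-0.02j], [0.00+0.02j, (-0.02+0.05j), (0.01-0.02j), (-0.01+0.08j), (-0.04-0.01j)]] + [[-0.00+0.00j, 0.00+0.00j, -0.00-0.00j, (-0+0j), (-0-0j)], [(-0+0j), 0.00+0.00j, (-0-0j), (-0+0j), -0.00-0.00j], [0.17-0.00j, -0.06-0.00j, 0.07+0.00j, (0.13-0j), 0.06+0.00j], [0.06-0.00j, -0.02-0.00j, (0.02+0j), (0.04-0j), (0.02+0j)], [0.03-0.00j, (-0.01-0j), 0.01+0.00j, (0.02-0j), 0.01+0.00j]] + [[0.03+0.02j, (-0.01+0.04j), (-0.01+0.01j), (0.03-0.01j), 0.01-0.06j], [(0.01-0.01j), 0.02+0.00j, 0.01+0.00j, (-0-0.01j), (-0.02+0j)], [-0.02-0.04j, (0.04-0.04j), 0.02-0.01j, (-0.04-0.01j), (-0.04+0.07j)], [(-0.02-0.01j), 0.00-0.02j, 0.00-0.01j, (-0.02+0.01j), 0.03j], [(-0-0j), 0.00-0.00j, -0j, (-0+0j), -0.00+0.01j]] + [[(0.03-0.02j), -0.01-0.04j, (-0.01-0.01j), 0.03+0.01j, 0.01+0.06j], [0.01+0.01j, 0.02-0.00j, (0.01-0j), -0.00+0.01j, -0.02-0.00j], [-0.02+0.04j, (0.04+0.04j), (0.02+0.01j), (-0.04+0.01j), (-0.04-0.07j)], [-0.02+0.01j, 0.00+0.02j, 0.01j, (-0.02-0.01j), 0.00-0.03j], [-0.00+0.00j, 0j, 0.00+0.00j, -0.00-0.00j, -0.00-0.01j]]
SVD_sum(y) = [[0.05, 0.0, 0.0, 0.06, -0.12], [0.03, 0.0, 0.0, 0.03, -0.06], [0.02, 0.0, 0.0, 0.02, -0.04], [-0.05, -0.00, -0.0, -0.06, 0.12], [0.03, 0.00, 0.00, 0.03, -0.06]] + [[0.02, 0.00, 0.01, 0.02, 0.02], [-0.05, -0.01, -0.03, -0.04, -0.04], [0.09, 0.02, 0.05, 0.07, 0.07], [0.02, 0.0, 0.01, 0.02, 0.02], [-0.01, -0.00, -0.01, -0.01, -0.01]] + [[-0.01, 0.01, -0.03, 0.02, 0.01], [0.02, -0.03, 0.07, -0.06, -0.02], [0.01, -0.02, 0.04, -0.03, -0.01], [0.01, -0.02, 0.04, -0.04, -0.01], [0.01, -0.02, 0.04, -0.03, -0.01]] + [[0.00, -0.03, -0.01, 0.01, 0.00], [-0.00, 0.01, 0.0, -0.0, -0.0], [-0.0, 0.02, 0.0, -0.00, -0.00], [0.0, -0.03, -0.01, 0.01, 0.0], [0.0, -0.02, -0.01, 0.01, 0.00]] + [[0.0, 0.00, -0.0, -0.0, 0.00],[0.00, 0.0, -0.00, -0.00, 0.0],[-0.0, -0.0, 0.0, 0.00, -0.0],[0.0, 0.00, -0.0, -0.00, 0.00],[-0.01, -0.00, 0.01, 0.0, -0.0]]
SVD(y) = [[-0.61, 0.21, -0.27, 0.59, -0.42], [-0.32, -0.46, 0.68, -0.17, -0.44], [-0.21, 0.84, 0.40, -0.32, 0.03], [0.62, 0.19, 0.42, 0.60, -0.23], [-0.32, -0.12, 0.36, 0.41, 0.76]] @ diag([0.23017359773201052, 0.1765997406756593, 0.1438257147455688, 0.057290258778612116, 0.012831076626625821]) @ [[-0.35, -0.03, -0.03, -0.40, 0.85], [0.63, 0.13, 0.37, 0.46, 0.49], [0.22, -0.31, 0.69, -0.59, -0.17], [0.09, -0.93, -0.24, 0.22, 0.1], [-0.65, -0.1, 0.57, 0.49, -0.02]]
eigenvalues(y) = [(-0.11+0.02j), (-0.11-0.02j), (0.12+0j), (0.05+0.03j), (0.05-0.03j)]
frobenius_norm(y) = 0.33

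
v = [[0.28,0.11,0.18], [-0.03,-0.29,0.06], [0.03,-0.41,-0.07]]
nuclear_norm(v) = 0.94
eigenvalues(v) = [(0.3+0j), (-0.19+0.14j), (-0.19-0.14j)]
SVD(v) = [[-0.35, -0.93, 0.04], [0.53, -0.23, -0.82], [0.77, -0.27, 0.58]] @ diag([0.5238966528068935, 0.3183703536132781, 0.0978397420166748]) @ [[-0.18, -0.97, -0.16], [-0.83, 0.24, -0.51], [0.54, 0.05, -0.84]]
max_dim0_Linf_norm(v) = 0.41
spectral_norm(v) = 0.52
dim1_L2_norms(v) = [0.35, 0.3, 0.42]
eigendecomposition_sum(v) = [[(0.28+0j),  (-0.04+0j),  (0.13+0j)], [(-0.01+0j),  -0j,  (-0.01+0j)], [(0.03+0j),  (-0+0j),  (0.02+0j)]] + [[(-0+0.01j), (0.07+0.13j), 0.02-0.05j],[(-0.01-0.01j), -0.15-0.00j, 0.03+0.05j],[-0.00-0.03j, -0.20-0.27j, (-0.04+0.13j)]] + [[(-0-0.01j), (0.07-0.13j), 0.02+0.05j], [-0.01+0.01j, (-0.15+0j), 0.03-0.05j], [(-0+0.03j), -0.20+0.27j, -0.04-0.13j]]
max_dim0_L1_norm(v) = 0.81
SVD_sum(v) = [[0.03, 0.18, 0.03], [-0.05, -0.27, -0.05], [-0.07, -0.39, -0.07]] + [[0.25,-0.07,0.15], [0.06,-0.02,0.04], [0.07,-0.02,0.04]] + [[0.00, 0.0, -0.00], [-0.04, -0.0, 0.07], [0.03, 0.0, -0.05]]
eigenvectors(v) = [[(0.99+0j), -0.37-0.04j, (-0.37+0.04j)], [(-0.04+0j), 0.22-0.29j, 0.22+0.29j], [0.12+0.00j, (0.85+0j), 0.85-0.00j]]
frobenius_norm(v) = 0.62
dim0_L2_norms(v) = [0.28, 0.51, 0.2]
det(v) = 0.02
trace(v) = -0.08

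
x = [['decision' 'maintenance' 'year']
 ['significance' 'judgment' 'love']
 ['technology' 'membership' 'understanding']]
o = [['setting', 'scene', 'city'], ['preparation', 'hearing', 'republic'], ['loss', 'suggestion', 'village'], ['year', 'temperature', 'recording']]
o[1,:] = ['preparation', 'hearing', 'republic']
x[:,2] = ['year', 'love', 'understanding']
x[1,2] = 'love'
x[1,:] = ['significance', 'judgment', 'love']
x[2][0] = 'technology'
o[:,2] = ['city', 'republic', 'village', 'recording']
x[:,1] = ['maintenance', 'judgment', 'membership']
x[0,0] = 'decision'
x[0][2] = 'year'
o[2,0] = 'loss'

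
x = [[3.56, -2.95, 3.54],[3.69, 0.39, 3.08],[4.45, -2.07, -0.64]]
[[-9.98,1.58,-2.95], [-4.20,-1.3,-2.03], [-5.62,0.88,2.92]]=x@[[-0.62, -0.21, 0.51], [1.64, -0.86, 0.08], [-0.83, -0.06, -1.28]]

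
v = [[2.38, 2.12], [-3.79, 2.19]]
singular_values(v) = [4.58, 2.9]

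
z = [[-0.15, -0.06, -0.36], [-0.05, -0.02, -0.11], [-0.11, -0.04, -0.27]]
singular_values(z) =[0.51, 0.01, 0.0]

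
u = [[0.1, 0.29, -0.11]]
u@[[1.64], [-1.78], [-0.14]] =[[-0.34]]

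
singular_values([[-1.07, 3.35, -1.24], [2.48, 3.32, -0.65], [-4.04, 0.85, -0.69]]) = [5.02, 4.88, 0.12]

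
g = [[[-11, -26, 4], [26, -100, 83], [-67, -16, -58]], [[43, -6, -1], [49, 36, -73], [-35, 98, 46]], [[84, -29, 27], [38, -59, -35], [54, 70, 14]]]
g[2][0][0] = 84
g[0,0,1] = -26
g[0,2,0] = -67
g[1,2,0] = -35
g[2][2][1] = 70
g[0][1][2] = 83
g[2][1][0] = 38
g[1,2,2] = 46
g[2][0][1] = -29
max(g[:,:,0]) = 84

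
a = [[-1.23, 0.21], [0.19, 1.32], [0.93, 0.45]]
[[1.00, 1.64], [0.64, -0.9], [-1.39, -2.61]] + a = [[-0.23, 1.85],[0.83, 0.42],[-0.46, -2.16]]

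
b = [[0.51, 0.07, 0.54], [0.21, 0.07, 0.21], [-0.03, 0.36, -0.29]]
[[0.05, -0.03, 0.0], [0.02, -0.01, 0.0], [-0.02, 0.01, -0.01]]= b @ [[0.18, -0.08, -0.06], [-0.08, 0.04, 0.01], [-0.06, 0.01, 0.06]]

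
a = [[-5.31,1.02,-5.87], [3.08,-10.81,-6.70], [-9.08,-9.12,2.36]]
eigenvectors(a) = [[0.36, 0.84, 0.27], [0.34, -0.27, 0.78], [-0.87, 0.47, 0.56]]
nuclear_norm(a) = 33.65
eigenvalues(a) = [9.7, -8.87, -14.59]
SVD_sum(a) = [[-0.8, -2.14, -0.60], [-3.53, -9.48, -2.67], [-3.63, -9.72, -2.73]] + [[-1.39, 0.28, 0.84], [6.62, -1.34, -4.02], [-6.15, 1.24, 3.73]] + [[-3.12, 2.88, -6.11], [-0.01, 0.01, -0.01], [0.70, -0.64, 1.36]]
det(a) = 1255.62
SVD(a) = [[-0.16, 0.15, -0.98], [-0.69, -0.72, -0.0], [-0.71, 0.67, 0.22]] @ diag([15.170767951745233, 10.854759526342361, 7.6248472364749365]) @ [[0.34,0.91,0.25], [-0.84,0.17,0.51], [0.42,-0.39,0.82]]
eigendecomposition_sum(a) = [[1.92, 1.31, -2.74], [1.79, 1.22, -2.55], [-4.61, -3.14, 6.55]] + [[-6.92,3.51,-1.52],  [2.19,-1.11,0.48],  [-3.82,1.94,-0.84]] + [[-0.32,-3.80,-1.61],[-0.91,-10.92,-4.63],[-0.66,-7.91,-3.35]]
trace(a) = -13.76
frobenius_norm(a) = 20.15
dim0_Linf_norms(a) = [9.08, 10.81, 6.7]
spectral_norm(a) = 15.17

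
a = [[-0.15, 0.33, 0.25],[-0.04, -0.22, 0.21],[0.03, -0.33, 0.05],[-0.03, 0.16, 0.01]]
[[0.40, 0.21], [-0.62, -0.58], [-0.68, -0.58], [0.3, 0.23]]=a @ [[0.03, 2.44], [1.93, 1.94], [-0.94, -0.26]]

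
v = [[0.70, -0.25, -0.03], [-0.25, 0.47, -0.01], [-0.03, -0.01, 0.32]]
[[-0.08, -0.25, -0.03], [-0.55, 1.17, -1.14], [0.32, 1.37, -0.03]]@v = [[0.01, -0.10, -0.0], [-0.64, 0.7, -0.36], [-0.12, 0.56, -0.03]]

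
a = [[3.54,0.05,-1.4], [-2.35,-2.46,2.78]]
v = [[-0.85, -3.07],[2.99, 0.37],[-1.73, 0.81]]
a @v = [[-0.44, -11.98], [-10.17, 8.56]]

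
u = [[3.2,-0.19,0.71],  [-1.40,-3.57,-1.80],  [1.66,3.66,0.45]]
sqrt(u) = [[1.73, -0.43, 0.01], [-0.44, -1.20, -1.53], [0.76, 3.4, 2.38]]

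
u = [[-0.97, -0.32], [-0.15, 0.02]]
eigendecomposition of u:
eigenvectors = [[-0.99, 0.3], [-0.14, -0.96]]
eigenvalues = [-1.02, 0.07]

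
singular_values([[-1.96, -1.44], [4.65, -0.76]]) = [5.05, 1.62]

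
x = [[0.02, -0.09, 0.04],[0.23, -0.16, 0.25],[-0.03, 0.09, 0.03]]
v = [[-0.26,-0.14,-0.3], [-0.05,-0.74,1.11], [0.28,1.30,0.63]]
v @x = [[-0.03,0.02,-0.05],[-0.2,0.22,-0.15],[0.29,-0.18,0.36]]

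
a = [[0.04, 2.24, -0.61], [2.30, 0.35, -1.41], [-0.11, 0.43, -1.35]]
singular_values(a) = [3.04, 2.12, 1.04]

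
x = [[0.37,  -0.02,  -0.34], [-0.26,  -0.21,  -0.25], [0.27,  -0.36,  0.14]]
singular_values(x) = [0.55, 0.44, 0.39]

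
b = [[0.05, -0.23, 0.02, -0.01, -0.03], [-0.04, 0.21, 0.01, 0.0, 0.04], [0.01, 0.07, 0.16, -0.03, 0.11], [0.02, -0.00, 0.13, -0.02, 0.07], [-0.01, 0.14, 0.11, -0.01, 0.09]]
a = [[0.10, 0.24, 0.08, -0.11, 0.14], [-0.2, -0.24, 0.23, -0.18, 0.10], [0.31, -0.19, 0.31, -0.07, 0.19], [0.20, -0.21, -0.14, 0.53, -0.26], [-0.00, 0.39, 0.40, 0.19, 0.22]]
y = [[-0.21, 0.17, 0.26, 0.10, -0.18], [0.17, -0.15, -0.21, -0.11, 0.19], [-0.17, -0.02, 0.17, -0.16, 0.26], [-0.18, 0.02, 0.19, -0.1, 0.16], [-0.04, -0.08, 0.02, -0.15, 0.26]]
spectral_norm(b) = 0.39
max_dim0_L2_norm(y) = 0.48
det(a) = 0.00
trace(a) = 0.92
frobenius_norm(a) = 1.19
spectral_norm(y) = 0.60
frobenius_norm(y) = 0.83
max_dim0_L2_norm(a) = 0.61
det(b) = 0.00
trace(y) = -0.03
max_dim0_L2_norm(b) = 0.35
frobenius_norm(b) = 0.46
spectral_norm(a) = 0.80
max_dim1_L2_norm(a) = 0.67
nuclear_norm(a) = 2.28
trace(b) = 0.49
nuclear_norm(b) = 0.65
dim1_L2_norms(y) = [0.43, 0.38, 0.39, 0.32, 0.31]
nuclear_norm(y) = 1.18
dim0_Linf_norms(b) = [0.05, 0.23, 0.16, 0.03, 0.11]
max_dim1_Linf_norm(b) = 0.23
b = y @ a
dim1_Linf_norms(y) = [0.26, 0.21, 0.26, 0.19, 0.26]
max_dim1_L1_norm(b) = 0.38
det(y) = -0.00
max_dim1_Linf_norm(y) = 0.26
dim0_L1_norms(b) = [0.13, 0.65, 0.43, 0.07, 0.34]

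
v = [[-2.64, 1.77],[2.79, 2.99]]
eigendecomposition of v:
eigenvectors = [[-0.92, -0.27], [0.40, -0.96]]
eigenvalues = [-3.41, 3.76]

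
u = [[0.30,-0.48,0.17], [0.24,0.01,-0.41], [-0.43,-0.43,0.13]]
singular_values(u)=[0.73, 0.56, 0.34]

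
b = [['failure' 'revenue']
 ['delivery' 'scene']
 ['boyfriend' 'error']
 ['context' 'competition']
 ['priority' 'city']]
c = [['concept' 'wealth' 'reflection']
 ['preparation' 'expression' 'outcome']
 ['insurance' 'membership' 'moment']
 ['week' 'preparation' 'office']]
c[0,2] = 'reflection'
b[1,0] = 'delivery'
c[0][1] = 'wealth'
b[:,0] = ['failure', 'delivery', 'boyfriend', 'context', 'priority']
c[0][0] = 'concept'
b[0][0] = 'failure'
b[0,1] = 'revenue'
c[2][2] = 'moment'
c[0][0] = 'concept'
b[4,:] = ['priority', 'city']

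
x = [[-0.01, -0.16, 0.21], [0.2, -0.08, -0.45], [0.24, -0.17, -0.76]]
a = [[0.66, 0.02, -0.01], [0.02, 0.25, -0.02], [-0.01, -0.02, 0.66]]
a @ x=[[-0.00, -0.11, 0.14], [0.05, -0.02, -0.09], [0.15, -0.11, -0.49]]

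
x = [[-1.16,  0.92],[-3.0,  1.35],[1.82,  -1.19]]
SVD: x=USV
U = [[-0.35, 0.65], [-0.78, -0.60], [0.52, -0.46]]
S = [4.19, 0.4]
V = [[0.88, -0.47], [0.47, 0.88]]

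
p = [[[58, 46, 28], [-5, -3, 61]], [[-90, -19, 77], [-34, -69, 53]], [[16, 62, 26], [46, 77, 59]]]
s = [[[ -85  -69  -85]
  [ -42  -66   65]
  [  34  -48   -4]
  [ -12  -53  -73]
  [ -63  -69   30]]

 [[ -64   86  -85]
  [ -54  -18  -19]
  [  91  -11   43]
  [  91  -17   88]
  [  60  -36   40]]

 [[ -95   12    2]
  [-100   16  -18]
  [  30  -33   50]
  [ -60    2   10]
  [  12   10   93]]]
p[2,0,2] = 26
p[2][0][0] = 16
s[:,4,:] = [[-63, -69, 30], [60, -36, 40], [12, 10, 93]]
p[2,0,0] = 16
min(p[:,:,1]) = -69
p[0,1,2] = 61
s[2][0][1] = 12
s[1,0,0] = -64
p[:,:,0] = [[58, -5], [-90, -34], [16, 46]]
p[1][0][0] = -90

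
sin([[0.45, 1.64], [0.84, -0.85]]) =[[0.42, 1.17],  [0.6, -0.51]]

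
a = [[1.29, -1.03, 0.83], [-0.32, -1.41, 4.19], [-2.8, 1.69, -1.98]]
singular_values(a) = [5.44, 2.83, 0.23]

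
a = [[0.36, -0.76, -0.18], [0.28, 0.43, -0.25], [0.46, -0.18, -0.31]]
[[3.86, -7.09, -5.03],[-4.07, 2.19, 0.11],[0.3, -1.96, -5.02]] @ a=[[-2.91, -5.08, 2.64],  [-0.80, 4.02, 0.15],  [-2.75, -0.17, 1.99]]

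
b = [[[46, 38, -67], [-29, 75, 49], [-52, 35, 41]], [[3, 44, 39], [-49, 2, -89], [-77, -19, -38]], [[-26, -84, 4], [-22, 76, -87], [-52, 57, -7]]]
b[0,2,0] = -52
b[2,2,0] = -52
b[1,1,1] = 2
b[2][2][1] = 57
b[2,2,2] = -7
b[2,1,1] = 76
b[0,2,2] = 41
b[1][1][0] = -49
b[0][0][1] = 38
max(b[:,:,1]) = 76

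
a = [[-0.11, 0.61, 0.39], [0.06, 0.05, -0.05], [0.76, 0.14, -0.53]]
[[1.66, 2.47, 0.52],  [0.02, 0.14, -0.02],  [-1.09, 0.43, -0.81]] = a @[[-2.32, 1.30, -1.82], [2.66, 3.08, 1.04], [-0.57, 1.87, -0.81]]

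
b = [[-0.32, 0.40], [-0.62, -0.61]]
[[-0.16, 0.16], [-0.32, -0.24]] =b@ [[0.51, 0.00], [0.00, 0.40]]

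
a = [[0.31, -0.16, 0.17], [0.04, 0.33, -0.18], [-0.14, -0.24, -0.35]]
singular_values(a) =[0.5, 0.44, 0.22]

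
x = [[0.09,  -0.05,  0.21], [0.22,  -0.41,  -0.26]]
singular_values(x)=[0.53, 0.23]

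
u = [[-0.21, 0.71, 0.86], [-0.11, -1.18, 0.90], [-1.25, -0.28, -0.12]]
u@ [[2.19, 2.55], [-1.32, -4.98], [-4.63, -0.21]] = [[-5.38, -4.25], [-2.85, 5.41], [-1.81, -1.77]]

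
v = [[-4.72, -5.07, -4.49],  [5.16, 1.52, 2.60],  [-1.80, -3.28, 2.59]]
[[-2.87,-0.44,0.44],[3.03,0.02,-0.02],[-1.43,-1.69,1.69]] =v @ [[0.60, 0.06, -0.06], [0.06, 0.27, -0.27], [-0.06, -0.27, 0.27]]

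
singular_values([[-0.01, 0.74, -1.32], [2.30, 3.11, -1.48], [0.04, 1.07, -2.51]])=[4.75, 2.09, 0.12]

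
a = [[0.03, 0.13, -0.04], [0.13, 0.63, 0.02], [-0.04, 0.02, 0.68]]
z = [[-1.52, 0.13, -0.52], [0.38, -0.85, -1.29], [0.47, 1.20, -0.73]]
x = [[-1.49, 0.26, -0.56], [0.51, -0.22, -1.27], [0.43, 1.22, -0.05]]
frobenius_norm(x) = 2.49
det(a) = 0.00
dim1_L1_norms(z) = [2.17, 2.52, 2.4]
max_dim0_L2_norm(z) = 1.64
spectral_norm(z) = 1.64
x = a + z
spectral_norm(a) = 0.69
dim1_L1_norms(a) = [0.2, 0.78, 0.74]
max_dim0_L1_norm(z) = 2.54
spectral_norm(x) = 1.64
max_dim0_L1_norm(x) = 2.43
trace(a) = 1.34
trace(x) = -1.76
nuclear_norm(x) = 4.29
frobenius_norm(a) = 0.95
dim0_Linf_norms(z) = [1.52, 1.2, 1.29]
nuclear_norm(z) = 4.68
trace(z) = -3.10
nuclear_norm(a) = 1.34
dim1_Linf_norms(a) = [0.13, 0.63, 0.68]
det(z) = -3.78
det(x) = -2.86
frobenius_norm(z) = 2.71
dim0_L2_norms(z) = [1.64, 1.48, 1.57]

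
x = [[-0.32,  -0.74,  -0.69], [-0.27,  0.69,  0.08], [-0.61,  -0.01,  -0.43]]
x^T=[[-0.32, -0.27, -0.61], [-0.74, 0.69, -0.01], [-0.69, 0.08, -0.43]]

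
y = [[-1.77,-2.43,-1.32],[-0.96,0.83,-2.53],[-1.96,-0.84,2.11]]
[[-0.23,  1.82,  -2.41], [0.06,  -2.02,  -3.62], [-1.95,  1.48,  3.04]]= y @ [[0.7, 0.13, -0.02],  [-0.22, -1.06, 0.19],  [-0.36, 0.40, 1.50]]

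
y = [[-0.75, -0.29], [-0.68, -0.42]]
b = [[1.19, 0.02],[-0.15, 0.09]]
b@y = [[-0.91, -0.35], [0.05, 0.01]]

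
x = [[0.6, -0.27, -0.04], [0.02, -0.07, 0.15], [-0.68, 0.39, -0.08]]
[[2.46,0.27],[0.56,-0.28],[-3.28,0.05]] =x @ [[3.05, 2.1], [-2.65, 3.71], [2.11, -0.40]]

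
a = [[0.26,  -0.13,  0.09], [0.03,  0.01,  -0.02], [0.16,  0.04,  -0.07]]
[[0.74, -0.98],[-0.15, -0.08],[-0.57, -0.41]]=a @ [[-0.55, -2.66],  [-3.42, 3.43],  [4.91, 1.77]]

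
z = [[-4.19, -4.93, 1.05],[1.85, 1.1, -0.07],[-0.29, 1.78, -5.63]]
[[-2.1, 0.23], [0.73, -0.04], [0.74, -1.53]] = z@ [[0.3, -0.04], [0.15, 0.05], [-0.1, 0.29]]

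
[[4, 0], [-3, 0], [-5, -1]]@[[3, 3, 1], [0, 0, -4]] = [[12, 12, 4], [-9, -9, -3], [-15, -15, -1]]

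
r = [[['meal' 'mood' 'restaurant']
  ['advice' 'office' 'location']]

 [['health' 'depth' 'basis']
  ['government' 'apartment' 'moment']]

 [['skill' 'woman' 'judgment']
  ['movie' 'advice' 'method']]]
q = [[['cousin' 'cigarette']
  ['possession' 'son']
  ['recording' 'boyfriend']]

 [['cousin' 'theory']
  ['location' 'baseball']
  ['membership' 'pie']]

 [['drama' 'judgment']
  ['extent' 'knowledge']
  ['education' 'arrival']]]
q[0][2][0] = 'recording'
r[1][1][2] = 'moment'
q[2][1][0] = 'extent'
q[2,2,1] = 'arrival'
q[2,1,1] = 'knowledge'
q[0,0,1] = 'cigarette'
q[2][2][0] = 'education'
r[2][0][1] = 'woman'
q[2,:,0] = ['drama', 'extent', 'education']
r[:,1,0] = ['advice', 'government', 'movie']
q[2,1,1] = 'knowledge'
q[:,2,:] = [['recording', 'boyfriend'], ['membership', 'pie'], ['education', 'arrival']]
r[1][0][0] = 'health'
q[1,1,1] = 'baseball'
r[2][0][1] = 'woman'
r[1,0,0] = 'health'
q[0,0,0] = 'cousin'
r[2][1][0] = 'movie'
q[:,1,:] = [['possession', 'son'], ['location', 'baseball'], ['extent', 'knowledge']]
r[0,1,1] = 'office'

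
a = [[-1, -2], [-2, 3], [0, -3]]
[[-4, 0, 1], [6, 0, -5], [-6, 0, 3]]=a@[[0, 0, 1], [2, 0, -1]]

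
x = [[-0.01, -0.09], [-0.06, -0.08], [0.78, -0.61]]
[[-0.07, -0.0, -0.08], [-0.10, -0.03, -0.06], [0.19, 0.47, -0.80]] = x @ [[0.75, 0.56, -0.31], [0.64, -0.05, 0.92]]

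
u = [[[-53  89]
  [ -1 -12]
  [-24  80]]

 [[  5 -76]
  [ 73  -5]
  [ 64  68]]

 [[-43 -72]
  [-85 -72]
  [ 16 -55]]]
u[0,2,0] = -24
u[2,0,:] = [-43, -72]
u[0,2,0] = -24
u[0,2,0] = -24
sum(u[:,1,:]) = -102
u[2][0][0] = -43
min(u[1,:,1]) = -76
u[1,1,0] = 73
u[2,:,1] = [-72, -72, -55]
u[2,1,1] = -72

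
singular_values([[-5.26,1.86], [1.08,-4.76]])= [6.52, 3.53]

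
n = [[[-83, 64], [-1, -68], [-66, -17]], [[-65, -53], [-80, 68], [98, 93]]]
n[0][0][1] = 64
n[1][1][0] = -80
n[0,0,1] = 64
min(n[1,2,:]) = 93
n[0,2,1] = -17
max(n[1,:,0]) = 98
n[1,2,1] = 93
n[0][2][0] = -66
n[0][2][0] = -66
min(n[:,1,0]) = -80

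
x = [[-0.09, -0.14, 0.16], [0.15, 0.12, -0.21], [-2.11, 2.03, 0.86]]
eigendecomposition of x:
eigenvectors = [[(0.64+0j), -0.08+0.16j, -0.08-0.16j], [0.37+0.00j, 0.11-0.20j, (0.11+0.2j)], [0.67+0.00j, (-0.96+0j), -0.96-0.00j]]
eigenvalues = [(-0+0j), (0.45+0.78j), (0.45-0.78j)]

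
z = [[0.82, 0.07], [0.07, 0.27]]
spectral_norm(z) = 0.83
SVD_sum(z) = [[0.82, 0.10], [0.10, 0.01]] + [[0.00, -0.03], [-0.03, 0.26]]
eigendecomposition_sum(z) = [[0.82, 0.1],[0.10, 0.01]] + [[0.00, -0.03],[-0.03, 0.26]]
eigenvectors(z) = [[0.99,-0.12], [0.12,0.99]]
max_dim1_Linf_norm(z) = 0.82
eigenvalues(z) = [0.83, 0.26]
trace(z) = 1.09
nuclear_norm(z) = 1.09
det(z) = 0.22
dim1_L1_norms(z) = [0.89, 0.34]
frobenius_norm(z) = 0.87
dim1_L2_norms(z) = [0.82, 0.28]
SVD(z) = [[-0.99, -0.12], [-0.12, 0.99]] @ diag([0.828769272473254, 0.2612307275267458]) @ [[-0.99, -0.12], [-0.12, 0.99]]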